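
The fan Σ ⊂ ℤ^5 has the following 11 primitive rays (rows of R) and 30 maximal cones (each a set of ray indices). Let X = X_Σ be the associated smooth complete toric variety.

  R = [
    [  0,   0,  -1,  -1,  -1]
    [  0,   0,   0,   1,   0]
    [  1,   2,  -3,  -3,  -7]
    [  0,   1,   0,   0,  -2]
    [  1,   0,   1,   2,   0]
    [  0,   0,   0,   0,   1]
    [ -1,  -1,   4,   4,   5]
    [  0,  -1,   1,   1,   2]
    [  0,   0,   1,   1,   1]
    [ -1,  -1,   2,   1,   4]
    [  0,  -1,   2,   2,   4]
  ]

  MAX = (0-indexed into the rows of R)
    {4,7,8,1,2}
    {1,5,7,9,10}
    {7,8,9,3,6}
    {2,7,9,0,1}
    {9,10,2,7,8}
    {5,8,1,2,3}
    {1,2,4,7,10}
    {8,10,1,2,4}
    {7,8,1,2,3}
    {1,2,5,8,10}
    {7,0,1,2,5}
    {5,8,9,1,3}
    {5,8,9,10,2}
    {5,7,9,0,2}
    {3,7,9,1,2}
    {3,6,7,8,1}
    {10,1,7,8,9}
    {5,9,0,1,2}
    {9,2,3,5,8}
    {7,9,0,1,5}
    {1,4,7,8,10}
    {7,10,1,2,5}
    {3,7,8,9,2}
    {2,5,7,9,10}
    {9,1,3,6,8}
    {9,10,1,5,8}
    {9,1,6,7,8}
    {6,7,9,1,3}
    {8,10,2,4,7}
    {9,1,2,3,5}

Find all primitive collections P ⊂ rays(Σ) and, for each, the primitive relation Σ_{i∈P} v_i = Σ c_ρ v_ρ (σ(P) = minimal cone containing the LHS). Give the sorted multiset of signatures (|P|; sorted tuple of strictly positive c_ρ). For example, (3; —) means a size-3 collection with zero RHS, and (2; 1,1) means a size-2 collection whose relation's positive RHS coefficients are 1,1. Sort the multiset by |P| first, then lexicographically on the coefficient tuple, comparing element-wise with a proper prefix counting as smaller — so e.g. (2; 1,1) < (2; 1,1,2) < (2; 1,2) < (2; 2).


Σ has 20 primitive collections:

  P={0,8}:  v_{0} + v_{8} = 0  →  sig = (2; —)
  P={0,10}:  v_{0} + v_{10} = v_{5} + v_{7}  →  sig = (2; 1,1)
  P={0,3}:  v_{0} + v_{3} = v_{1} + v_{2} + v_{9}  →  sig = (2; 1,1,1)
  P={0,4}:  v_{0} + v_{4} = v_{1} + v_{2} + v_{7} + v_{10}  →  sig = (2; 1,1,1,1)
  P={0,6}:  v_{0} + v_{6} = v_{1} + v_{3} + v_{7} + v_{9}  →  sig = (2; 1,1,1,1)
  P={3,4}:  v_{3} + v_{4} = v_{1} + v_{2} + v_{7} + 3·v_{8}  →  sig = (2; 1,1,1,3)
  P={6,10}:  v_{6} + v_{10} = v_{1} + v_{7} + 3·v_{8} + v_{9}  →  sig = (2; 1,1,1,3)
  P={4,5}:  v_{4} + v_{5} = v_{1} + v_{2} + 2·v_{10}  →  sig = (2; 1,1,2)
  P={5,6}:  v_{5} + v_{6} = v_{1} + 2·v_{8} + v_{9}  →  sig = (2; 1,1,2)
  P={4,6}:  v_{4} + v_{6} = v_{1} + v_{3} + 2·v_{7} + 3·v_{8}  →  sig = (2; 1,1,2,3)
  P={2,6}:  v_{2} + v_{6} = 2·v_{3} + v_{7}  →  sig = (2; 1,2)
  P={4,9}:  v_{4} + v_{9} = v_{7} + 2·v_{8}  →  sig = (2; 1,2)
  P={3,10}:  v_{3} + v_{10} = 2·v_{8}  →  sig = (2; 2)
  P={3,5,7}:  v_{3} + v_{5} + v_{7} = v_{8}  →  sig = (3; 1)
  P={5,7,8}:  v_{5} + v_{7} + v_{8} = v_{10}  →  sig = (3; 1)
  P={1,2,8,9}:  v_{1} + v_{2} + v_{8} + v_{9} = v_{3}  →  sig = (4; 1)
  P={1,2,9,10}:  v_{1} + v_{2} + v_{9} + v_{10} = v_{8}  →  sig = (4; 1)
  P={1,2,5,7,9}:  v_{1} + v_{2} + v_{5} + v_{7} + v_{9} = 0  →  sig = (5; —)
  P={1,2,7,8,10}:  v_{1} + v_{2} + v_{7} + v_{8} + v_{10} = v_{4}  →  sig = (5; 1)
  P={1,3,7,8,9}:  v_{1} + v_{3} + v_{7} + v_{8} + v_{9} = v_{6}  →  sig = (5; 1)

Sorted signature multiset PRS(X):
    (2; —)
    (2; 1,1)
    (2; 1,1,1)
    (2; 1,1,1,1)
    (2; 1,1,1,1)
    (2; 1,1,1,3)
    (2; 1,1,1,3)
    (2; 1,1,2)
    (2; 1,1,2)
    (2; 1,1,2,3)
    (2; 1,2)
    (2; 1,2)
    (2; 2)
    (3; 1)
    (3; 1)
    (4; 1)
    (4; 1)
    (5; —)
    (5; 1)
    (5; 1)


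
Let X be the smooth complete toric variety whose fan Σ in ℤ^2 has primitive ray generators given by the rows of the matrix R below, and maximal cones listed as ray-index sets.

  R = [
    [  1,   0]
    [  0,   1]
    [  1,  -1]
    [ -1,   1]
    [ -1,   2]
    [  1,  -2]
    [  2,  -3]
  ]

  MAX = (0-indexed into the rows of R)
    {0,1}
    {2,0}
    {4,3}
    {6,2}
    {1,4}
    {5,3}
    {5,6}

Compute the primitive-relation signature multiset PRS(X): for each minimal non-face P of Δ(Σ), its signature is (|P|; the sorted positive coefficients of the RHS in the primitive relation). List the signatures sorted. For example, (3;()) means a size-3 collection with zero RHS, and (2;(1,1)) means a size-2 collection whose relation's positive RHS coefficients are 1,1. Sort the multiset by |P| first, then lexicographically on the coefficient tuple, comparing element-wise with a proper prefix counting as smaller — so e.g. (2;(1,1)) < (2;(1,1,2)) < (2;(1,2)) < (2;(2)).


The 14 primitive collections of Σ (r=7, n=2):

  • {2,3}:  v_{2} + v_{3} = 0  →  sig = (2;())
  • {4,5}:  v_{4} + v_{5} = 0  →  sig = (2;())
  • {0,3}:  v_{0} + v_{3} = v_{1}  →  sig = (2;(1))
  • {1,2}:  v_{1} + v_{2} = v_{0}  →  sig = (2;(1))
  • {1,3}:  v_{1} + v_{3} = v_{4}  →  sig = (2;(1))
  • {1,5}:  v_{1} + v_{5} = v_{2}  →  sig = (2;(1))
  • {2,4}:  v_{2} + v_{4} = v_{1}  →  sig = (2;(1))
  • {2,5}:  v_{2} + v_{5} = v_{6}  →  sig = (2;(1))
  • {3,6}:  v_{3} + v_{6} = v_{5}  →  sig = (2;(1))
  • {4,6}:  v_{4} + v_{6} = v_{2}  →  sig = (2;(1))
  • {0,4}:  v_{0} + v_{4} = 2·v_{1}  →  sig = (2;(2))
  • {0,5}:  v_{0} + v_{5} = 2·v_{2}  →  sig = (2;(2))
  • {1,6}:  v_{1} + v_{6} = 2·v_{2}  →  sig = (2;(2))
  • {0,6}:  v_{0} + v_{6} = 3·v_{2}  →  sig = (2;(3))

Signatures (|P|; sorted positive RHS coefficients), sorted:
    (2;())
    (2;())
    (2;(1))
    (2;(1))
    (2;(1))
    (2;(1))
    (2;(1))
    (2;(1))
    (2;(1))
    (2;(1))
    (2;(2))
    (2;(2))
    (2;(2))
    (2;(3))


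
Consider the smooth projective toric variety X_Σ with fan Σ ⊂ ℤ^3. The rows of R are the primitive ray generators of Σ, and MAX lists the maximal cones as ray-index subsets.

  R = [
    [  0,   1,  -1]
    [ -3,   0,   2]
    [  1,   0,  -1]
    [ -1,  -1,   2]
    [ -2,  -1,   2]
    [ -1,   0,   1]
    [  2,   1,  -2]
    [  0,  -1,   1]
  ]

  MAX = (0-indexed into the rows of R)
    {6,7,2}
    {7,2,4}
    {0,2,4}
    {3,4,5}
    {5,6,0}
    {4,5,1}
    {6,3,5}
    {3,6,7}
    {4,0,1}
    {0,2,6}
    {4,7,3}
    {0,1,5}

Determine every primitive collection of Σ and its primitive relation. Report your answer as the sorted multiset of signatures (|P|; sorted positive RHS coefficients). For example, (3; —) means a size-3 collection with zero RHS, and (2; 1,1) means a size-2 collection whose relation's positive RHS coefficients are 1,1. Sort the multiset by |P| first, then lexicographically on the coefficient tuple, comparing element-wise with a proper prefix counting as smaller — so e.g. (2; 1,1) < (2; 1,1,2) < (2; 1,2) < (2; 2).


Primitive collections (11):

  {0,7}:  v_{0} + v_{7} = 0  →  sig = (2; —)
  {2,5}:  v_{2} + v_{5} = 0  →  sig = (2; —)
  {4,6}:  v_{4} + v_{6} = 0  →  sig = (2; —)
  {0,3}:  v_{0} + v_{3} = v_{5}  →  sig = (2; 1)
  {2,3}:  v_{2} + v_{3} = v_{7}  →  sig = (2; 1)
  {5,7}:  v_{5} + v_{7} = v_{3}  →  sig = (2; 1)
  {1,2}:  v_{1} + v_{2} = v_{0} + v_{4}  →  sig = (2; 1,1)
  {1,6}:  v_{1} + v_{6} = v_{0} + v_{5}  →  sig = (2; 1,1)
  {1,7}:  v_{1} + v_{7} = v_{4} + v_{5}  →  sig = (2; 1,1)
  {1,3}:  v_{1} + v_{3} = v_{4} + 2·v_{5}  →  sig = (2; 1,2)
  {0,4,5}:  v_{0} + v_{4} + v_{5} = v_{1}  →  sig = (3; 1)

so the primitive-relation signature multiset is
{ (2; —) ×3,  (2; 1) ×3,  (2; 1,1) ×3,  (2; 1,2),  (3; 1) }


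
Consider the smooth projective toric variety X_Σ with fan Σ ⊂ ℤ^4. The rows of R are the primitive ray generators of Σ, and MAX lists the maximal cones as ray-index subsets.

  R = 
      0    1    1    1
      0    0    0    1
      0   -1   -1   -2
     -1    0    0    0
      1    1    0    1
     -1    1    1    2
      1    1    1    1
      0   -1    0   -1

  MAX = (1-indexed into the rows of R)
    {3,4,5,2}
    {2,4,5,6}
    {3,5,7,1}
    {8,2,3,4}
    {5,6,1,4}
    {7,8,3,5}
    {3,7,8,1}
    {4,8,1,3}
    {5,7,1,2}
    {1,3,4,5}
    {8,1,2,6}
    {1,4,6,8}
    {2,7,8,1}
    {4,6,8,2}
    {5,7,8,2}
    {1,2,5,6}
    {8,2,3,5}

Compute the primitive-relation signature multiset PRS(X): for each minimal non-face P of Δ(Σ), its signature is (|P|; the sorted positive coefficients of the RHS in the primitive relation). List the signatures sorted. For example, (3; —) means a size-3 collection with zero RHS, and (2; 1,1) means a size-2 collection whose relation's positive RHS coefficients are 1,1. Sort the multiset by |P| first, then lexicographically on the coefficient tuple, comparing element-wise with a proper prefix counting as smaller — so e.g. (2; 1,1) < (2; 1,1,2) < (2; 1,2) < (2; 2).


Primitive collections (9):

  • {3,6}:  v_{3} + v_{6} = v_{4} — sig = (2; 1)
  • {4,7}:  v_{4} + v_{7} = v_{1} — sig = (2; 1)
  • {6,7}:  v_{6} + v_{7} = 2·v_{1} + v_{2} — sig = (2; 1,2)
  • {1,2,3}:  v_{1} + v_{2} + v_{3} = 0 — sig = (3; —)
  • {4,5,8}:  v_{4} + v_{5} + v_{8} = 0 — sig = (3; —)
  • {1,2,4}:  v_{1} + v_{2} + v_{4} = v_{6} — sig = (3; 1)
  • {1,5,8}:  v_{1} + v_{5} + v_{8} = v_{7} — sig = (3; 1)
  • {2,3,7}:  v_{2} + v_{3} + v_{7} = v_{5} + v_{8} — sig = (3; 1,1)
  • {5,6,8}:  v_{5} + v_{6} + v_{8} = v_{1} + v_{2} — sig = (3; 1,1)

Hence PRS(X_Σ) =
[(2; 1), (2; 1), (2; 1,2), (3; —), (3; —), (3; 1), (3; 1), (3; 1,1), (3; 1,1)]


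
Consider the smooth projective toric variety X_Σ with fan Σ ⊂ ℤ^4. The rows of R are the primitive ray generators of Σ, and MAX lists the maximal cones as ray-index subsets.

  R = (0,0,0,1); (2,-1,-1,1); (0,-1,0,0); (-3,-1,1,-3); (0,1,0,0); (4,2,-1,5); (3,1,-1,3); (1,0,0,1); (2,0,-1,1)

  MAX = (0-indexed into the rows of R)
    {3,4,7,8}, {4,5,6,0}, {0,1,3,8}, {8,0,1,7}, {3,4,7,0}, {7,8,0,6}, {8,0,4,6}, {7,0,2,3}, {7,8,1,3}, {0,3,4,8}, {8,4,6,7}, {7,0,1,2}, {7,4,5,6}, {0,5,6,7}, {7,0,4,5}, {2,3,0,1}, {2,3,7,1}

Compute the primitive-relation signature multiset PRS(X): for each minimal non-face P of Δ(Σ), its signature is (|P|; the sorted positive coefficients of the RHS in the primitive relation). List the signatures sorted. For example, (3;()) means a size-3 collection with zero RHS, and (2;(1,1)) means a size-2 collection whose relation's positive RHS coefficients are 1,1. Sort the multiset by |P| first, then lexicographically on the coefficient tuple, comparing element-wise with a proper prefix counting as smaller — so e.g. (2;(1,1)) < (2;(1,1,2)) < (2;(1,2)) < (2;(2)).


Δ(Σ) — 9 vertices, 14 min non-faces:

  • {2,4}:  v_{2} + v_{4} = 0  →  sig = (2;())
  • {3,6}:  v_{3} + v_{6} = 0  →  sig = (2;())
  • {1,4}:  v_{1} + v_{4} = v_{8}  →  sig = (2;(1))
  • {2,8}:  v_{2} + v_{8} = v_{1}  →  sig = (2;(1))
  • {2,5}:  v_{2} + v_{5} = v_{0} + v_{6} + v_{7}  →  sig = (2;(1,1,1))
  • {2,6}:  v_{2} + v_{6} = v_{0} + v_{7} + v_{8}  →  sig = (2;(1,1,1))
  • {3,5}:  v_{3} + v_{5} = v_{0} + v_{4} + v_{7}  →  sig = (2;(1,1,1))
  • {1,5}:  v_{1} + v_{5} = v_{0} + v_{6} + v_{7} + v_{8}  →  sig = (2;(1,1,1,1))
  • {1,6}:  v_{1} + v_{6} = v_{0} + v_{7} + 2·v_{8}  →  sig = (2;(1,1,2))
  • {5,8}:  v_{5} + v_{8} = 2·v_{6}  →  sig = (2;(2))
  • {0,3,7,8}:  v_{0} + v_{3} + v_{7} + v_{8} = v_{2}  →  sig = (4;(1))
  • {0,4,6,7}:  v_{0} + v_{4} + v_{6} + v_{7} = v_{5}  →  sig = (4;(1))
  • {0,4,7,8}:  v_{0} + v_{4} + v_{7} + v_{8} = v_{6}  →  sig = (4;(1))
  • {0,1,3,7}:  v_{0} + v_{1} + v_{3} + v_{7} = 2·v_{2}  →  sig = (4;(2))

so the primitive-relation signature multiset is
    (2;())
    (2;())
    (2;(1))
    (2;(1))
    (2;(1,1,1))
    (2;(1,1,1))
    (2;(1,1,1))
    (2;(1,1,1,1))
    (2;(1,1,2))
    (2;(2))
    (4;(1))
    (4;(1))
    (4;(1))
    (4;(2))


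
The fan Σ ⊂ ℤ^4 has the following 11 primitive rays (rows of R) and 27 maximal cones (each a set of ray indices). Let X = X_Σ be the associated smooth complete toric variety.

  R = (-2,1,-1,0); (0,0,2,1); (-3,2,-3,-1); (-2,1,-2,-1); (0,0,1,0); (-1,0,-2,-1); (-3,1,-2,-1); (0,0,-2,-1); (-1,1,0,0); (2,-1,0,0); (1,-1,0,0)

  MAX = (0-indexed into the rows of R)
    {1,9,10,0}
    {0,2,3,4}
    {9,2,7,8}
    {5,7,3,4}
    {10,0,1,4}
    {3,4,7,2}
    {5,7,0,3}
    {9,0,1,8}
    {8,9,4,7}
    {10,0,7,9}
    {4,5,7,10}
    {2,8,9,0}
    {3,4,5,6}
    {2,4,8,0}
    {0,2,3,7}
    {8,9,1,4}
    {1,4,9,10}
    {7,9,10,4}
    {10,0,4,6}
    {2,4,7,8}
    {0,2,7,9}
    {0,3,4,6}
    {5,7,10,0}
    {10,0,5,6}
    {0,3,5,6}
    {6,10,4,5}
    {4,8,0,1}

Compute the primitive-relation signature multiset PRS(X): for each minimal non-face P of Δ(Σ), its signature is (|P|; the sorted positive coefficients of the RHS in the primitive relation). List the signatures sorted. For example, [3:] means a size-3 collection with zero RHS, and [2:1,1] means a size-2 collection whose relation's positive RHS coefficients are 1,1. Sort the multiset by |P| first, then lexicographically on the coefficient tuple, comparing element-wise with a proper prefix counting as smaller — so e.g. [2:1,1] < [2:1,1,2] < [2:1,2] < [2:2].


22 minimal non-faces of Δ(Σ) (on 11 rays):

  P = {1,7}:  v_{1} + v_{7} = 0  →  sig = [2:]
  P = {8,10}:  v_{8} + v_{10} = 0  →  sig = [2:]
  P = {3,9}:  v_{3} + v_{9} = v_{7}  →  sig = [2:1]
  P = {3,10}:  v_{3} + v_{10} = v_{5}  →  sig = [2:1]
  P = {5,8}:  v_{5} + v_{8} = v_{3}  →  sig = [2:1]
  P = {6,9}:  v_{6} + v_{9} = v_{5}  →  sig = [2:1]
  P = {1,2}:  v_{1} + v_{2} = v_{0} + v_{8}  →  sig = [2:1,1]
  P = {1,3}:  v_{1} + v_{3} = v_{0} + v_{4}  →  sig = [2:1,1]
  P = {2,10}:  v_{2} + v_{10} = v_{0} + v_{7}  →  sig = [2:1,1]
  P = {3,8}:  v_{3} + v_{8} = v_{2} + v_{4}  →  sig = [2:1,1]
  P = {5,9}:  v_{5} + v_{9} = v_{7} + v_{10}  →  sig = [2:1,1]
  P = {6,7}:  v_{6} + v_{7} = v_{3} + v_{5}  →  sig = [2:1,1]
  P = {1,5}:  v_{1} + v_{5} = v_{0} + v_{4} + v_{10}  →  sig = [2:1,1,1]
  P = {2,5}:  v_{2} + v_{5} = v_{0} + v_{3} + v_{7}  →  sig = [2:1,1,1]
  P = {6,8}:  v_{6} + v_{8} = v_{0} + v_{3} + v_{4}  →  sig = [2:1,1,1]
  P = {2,6}:  v_{2} + v_{6} = v_{0} + 2·v_{3}  →  sig = [2:1,2]
  P = {1,6}:  v_{1} + v_{6} = 2·v_{0} + 2·v_{4} + v_{10}  →  sig = [2:1,2,2]
  P = {0,4,9}:  v_{0} + v_{4} + v_{9} = 0  →  sig = [3:]
  P = {0,4,5}:  v_{0} + v_{4} + v_{5} = v_{6}  →  sig = [3:1]
  P = {0,4,7}:  v_{0} + v_{4} + v_{7} = v_{3}  →  sig = [3:1]
  P = {0,7,8}:  v_{0} + v_{7} + v_{8} = v_{2}  →  sig = [3:1]
  P = {2,4,9}:  v_{2} + v_{4} + v_{9} = v_{7} + v_{8}  →  sig = [3:1,1]

Signatures (|P|; sorted positive RHS coefficients), sorted:
    [2:]
    [2:]
    [2:1]
    [2:1]
    [2:1]
    [2:1]
    [2:1,1]
    [2:1,1]
    [2:1,1]
    [2:1,1]
    [2:1,1]
    [2:1,1]
    [2:1,1,1]
    [2:1,1,1]
    [2:1,1,1]
    [2:1,2]
    [2:1,2,2]
    [3:]
    [3:1]
    [3:1]
    [3:1]
    [3:1,1]


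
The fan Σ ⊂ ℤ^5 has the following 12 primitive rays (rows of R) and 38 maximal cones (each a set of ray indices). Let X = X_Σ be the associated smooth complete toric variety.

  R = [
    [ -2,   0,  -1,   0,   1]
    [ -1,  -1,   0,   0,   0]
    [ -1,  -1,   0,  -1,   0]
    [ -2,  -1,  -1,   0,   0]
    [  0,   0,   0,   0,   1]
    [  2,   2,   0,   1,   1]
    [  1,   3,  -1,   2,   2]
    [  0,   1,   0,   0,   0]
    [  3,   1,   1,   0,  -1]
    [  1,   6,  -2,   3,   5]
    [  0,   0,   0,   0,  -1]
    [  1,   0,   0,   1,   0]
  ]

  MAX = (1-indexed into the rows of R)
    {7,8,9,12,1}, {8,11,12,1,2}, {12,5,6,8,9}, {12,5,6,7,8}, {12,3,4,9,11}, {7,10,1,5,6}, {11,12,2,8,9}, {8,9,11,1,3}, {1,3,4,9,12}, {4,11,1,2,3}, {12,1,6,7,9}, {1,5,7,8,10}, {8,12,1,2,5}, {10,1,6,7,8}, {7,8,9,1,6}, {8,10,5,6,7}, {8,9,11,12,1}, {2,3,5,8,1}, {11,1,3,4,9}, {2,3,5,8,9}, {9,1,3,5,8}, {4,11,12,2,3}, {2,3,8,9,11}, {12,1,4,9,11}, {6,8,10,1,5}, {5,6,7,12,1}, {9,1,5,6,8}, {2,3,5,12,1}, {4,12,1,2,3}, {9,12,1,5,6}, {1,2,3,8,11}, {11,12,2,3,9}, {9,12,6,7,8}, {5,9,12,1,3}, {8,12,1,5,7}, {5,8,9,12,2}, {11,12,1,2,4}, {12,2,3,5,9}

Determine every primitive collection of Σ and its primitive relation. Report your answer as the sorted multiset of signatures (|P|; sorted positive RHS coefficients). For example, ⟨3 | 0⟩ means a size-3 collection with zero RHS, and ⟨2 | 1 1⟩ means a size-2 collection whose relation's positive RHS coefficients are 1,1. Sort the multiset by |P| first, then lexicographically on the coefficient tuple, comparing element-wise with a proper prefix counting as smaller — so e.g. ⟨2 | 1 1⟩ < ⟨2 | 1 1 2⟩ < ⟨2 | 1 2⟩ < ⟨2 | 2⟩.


25 minimal non-faces of Δ(Σ) (on 12 rays):

  P={5,11}:  v_{5} + v_{11} = 0  ⟹  sig = ⟨2 | 0⟩
  P={3,7}:  v_{3} + v_{7} = v_{1} + v_{6}  ⟹  sig = ⟨2 | 1 1⟩
  P={4,8}:  v_{4} + v_{8} = v_{1} + v_{11}  ⟹  sig = ⟨2 | 1 1⟩
  P={2,6}:  v_{2} + v_{6} = v_{5} + v_{8} + v_{12}  ⟹  sig = ⟨2 | 1 1 1⟩
  P={3,6}:  v_{3} + v_{6} = v_{1} + v_{5} + v_{9}  ⟹  sig = ⟨2 | 1 1 1⟩
  P={4,5}:  v_{4} + v_{5} = v_{1} + v_{3} + v_{12}  ⟹  sig = ⟨2 | 1 1 1⟩
  P={6,11}:  v_{6} + v_{11} = v_{1} + v_{8} + v_{9} + v_{12}  ⟹  sig = ⟨2 | 1 1 1 1⟩
  P={10,11}:  v_{10} + v_{11} = v_{1} + v_{6} + v_{7} + v_{8}  ⟹  sig = ⟨2 | 1 1 1 1⟩
  P={2,10}:  v_{2} + v_{10} = v_{1} + 2·v_{5} + v_{7} + 2·v_{8} + v_{12}  ⟹  sig = ⟨2 | 1 1 1 2 2⟩
  P={4,6}:  v_{4} + v_{6} = 2·v_{1} + v_{9} + v_{12}  ⟹  sig = ⟨2 | 1 1 2⟩
  P={4,10}:  v_{4} + v_{10} = 2·v_{1} + v_{6} + v_{7}  ⟹  sig = ⟨2 | 1 1 2⟩
  P={2,7}:  v_{2} + v_{7} = v_{1} + v_{5} + 2·v_{8} + 2·v_{12}  ⟹  sig = ⟨2 | 1 1 2 2⟩
  P={3,10}:  v_{3} + v_{10} = 2·v_{1} + v_{5} + 2·v_{6} + v_{8}  ⟹  sig = ⟨2 | 1 1 2 2⟩
  P={4,7}:  v_{4} + v_{7} = 3·v_{1} + v_{8} + v_{9} + 2·v_{12}  ⟹  sig = ⟨2 | 1 1 2 3⟩
  P={9,10}:  v_{9} + v_{10} = v_{1} + 3·v_{6} + v_{8}  ⟹  sig = ⟨2 | 1 1 3⟩
  P={10,12}:  v_{10} + v_{12} = v_{5} + 2·v_{7}  ⟹  sig = ⟨2 | 1 2⟩
  P={7,11}:  v_{7} + v_{11} = 2·v_{1} + 2·v_{8} + v_{9} + 2·v_{12}  ⟹  sig = ⟨2 | 1 2 2 2⟩
  P={1,2,9}:  v_{1} + v_{2} + v_{9} = 0  ⟹  sig = ⟨3 | 0⟩
  P={3,8,12}:  v_{3} + v_{8} + v_{12} = 0  ⟹  sig = ⟨3 | 0⟩
  P={2,4,9}:  v_{2} + v_{4} + v_{9} = v_{3} + v_{11} + v_{12}  ⟹  sig = ⟨3 | 1 1 1⟩
  P={5,7,9}:  v_{5} + v_{7} + v_{9} = 2·v_{6}  ⟹  sig = ⟨3 | 2⟩
  P={1,3,11,12}:  v_{1} + v_{3} + v_{11} + v_{12} = v_{4}  ⟹  sig = ⟨4 | 1⟩
  P={1,6,8,12}:  v_{1} + v_{6} + v_{8} + v_{12} = v_{7}  ⟹  sig = ⟨4 | 1⟩
  P={1,5,6,7,8}:  v_{1} + v_{5} + v_{6} + v_{7} + v_{8} = v_{10}  ⟹  sig = ⟨5 | 1⟩
  P={1,5,8,9,12}:  v_{1} + v_{5} + v_{8} + v_{9} + v_{12} = v_{6}  ⟹  sig = ⟨5 | 1⟩

so the primitive-relation signature multiset is
    ⟨2 | 0⟩
    ⟨2 | 1 1⟩
    ⟨2 | 1 1⟩
    ⟨2 | 1 1 1⟩
    ⟨2 | 1 1 1⟩
    ⟨2 | 1 1 1⟩
    ⟨2 | 1 1 1 1⟩
    ⟨2 | 1 1 1 1⟩
    ⟨2 | 1 1 1 2 2⟩
    ⟨2 | 1 1 2⟩
    ⟨2 | 1 1 2⟩
    ⟨2 | 1 1 2 2⟩
    ⟨2 | 1 1 2 2⟩
    ⟨2 | 1 1 2 3⟩
    ⟨2 | 1 1 3⟩
    ⟨2 | 1 2⟩
    ⟨2 | 1 2 2 2⟩
    ⟨3 | 0⟩
    ⟨3 | 0⟩
    ⟨3 | 1 1 1⟩
    ⟨3 | 2⟩
    ⟨4 | 1⟩
    ⟨4 | 1⟩
    ⟨5 | 1⟩
    ⟨5 | 1⟩


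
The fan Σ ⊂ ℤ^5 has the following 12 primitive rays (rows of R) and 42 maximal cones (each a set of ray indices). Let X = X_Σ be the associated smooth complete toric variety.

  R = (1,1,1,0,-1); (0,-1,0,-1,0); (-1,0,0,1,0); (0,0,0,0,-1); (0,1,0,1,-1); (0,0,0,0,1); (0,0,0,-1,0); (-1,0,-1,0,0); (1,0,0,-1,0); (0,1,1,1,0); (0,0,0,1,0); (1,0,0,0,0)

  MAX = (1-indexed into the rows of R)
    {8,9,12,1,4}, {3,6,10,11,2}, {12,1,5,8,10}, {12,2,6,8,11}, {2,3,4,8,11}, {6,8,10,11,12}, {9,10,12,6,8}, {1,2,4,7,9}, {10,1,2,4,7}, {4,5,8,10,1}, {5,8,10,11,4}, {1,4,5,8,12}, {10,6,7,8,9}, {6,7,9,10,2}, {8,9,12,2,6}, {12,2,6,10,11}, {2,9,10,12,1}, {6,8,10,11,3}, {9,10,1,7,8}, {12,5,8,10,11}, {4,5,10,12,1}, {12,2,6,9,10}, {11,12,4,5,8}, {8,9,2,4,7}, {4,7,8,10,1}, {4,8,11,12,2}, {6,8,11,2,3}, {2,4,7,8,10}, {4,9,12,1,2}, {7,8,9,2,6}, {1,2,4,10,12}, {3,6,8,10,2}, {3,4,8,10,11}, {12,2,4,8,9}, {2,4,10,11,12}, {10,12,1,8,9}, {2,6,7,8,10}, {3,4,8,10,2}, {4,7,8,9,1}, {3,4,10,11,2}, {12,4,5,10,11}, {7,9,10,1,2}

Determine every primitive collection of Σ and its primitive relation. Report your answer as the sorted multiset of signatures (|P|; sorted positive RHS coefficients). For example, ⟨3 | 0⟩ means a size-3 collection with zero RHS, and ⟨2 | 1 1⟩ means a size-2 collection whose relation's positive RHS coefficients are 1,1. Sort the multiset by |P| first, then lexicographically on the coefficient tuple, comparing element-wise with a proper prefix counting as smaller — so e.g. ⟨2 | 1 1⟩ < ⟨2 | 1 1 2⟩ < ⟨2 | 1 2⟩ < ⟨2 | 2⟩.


Σ has 21 primitive collections:

  • {3,9}:  v_{3} + v_{9} = 0  so sig = ⟨2 | 0⟩
  • {4,6}:  v_{4} + v_{6} = 0  so sig = ⟨2 | 0⟩
  • {7,11}:  v_{7} + v_{11} = 0  so sig = ⟨2 | 0⟩
  • {2,5}:  v_{2} + v_{5} = v_{4}  so sig = ⟨2 | 1⟩
  • {3,12}:  v_{3} + v_{12} = v_{11}  so sig = ⟨2 | 1⟩
  • {7,12}:  v_{7} + v_{12} = v_{9}  so sig = ⟨2 | 1⟩
  • {9,11}:  v_{9} + v_{11} = v_{12}  so sig = ⟨2 | 1⟩
  • {1,3}:  v_{1} + v_{3} = v_{4} + v_{10}  so sig = ⟨2 | 1 1⟩
  • {1,6}:  v_{1} + v_{6} = v_{9} + v_{10}  so sig = ⟨2 | 1 1⟩
  • {5,7}:  v_{5} + v_{7} = v_{1} + v_{8}  so sig = ⟨2 | 1 1⟩
  • {1,11}:  v_{1} + v_{11} = v_{4} + v_{10} + v_{12}  so sig = ⟨2 | 1 1 1⟩
  • {3,7}:  v_{3} + v_{7} = v_{2} + v_{8} + v_{10}  so sig = ⟨2 | 1 1 1⟩
  • {5,6}:  v_{5} + v_{6} = v_{8} + v_{10} + v_{12}  so sig = ⟨2 | 1 1 1⟩
  • {5,9}:  v_{5} + v_{9} = v_{1} + v_{8} + v_{12}  so sig = ⟨2 | 1 1 1⟩
  • {3,5}:  v_{3} + v_{5} = v_{4} + v_{8} + v_{10} + v_{11}  so sig = ⟨2 | 1 1 1 1⟩
  • {4,9,10}:  v_{4} + v_{9} + v_{10} = v_{1}  so sig = ⟨3 | 1⟩
  • {1,2,8}:  v_{1} + v_{2} + v_{8} = v_{4} + v_{7}  so sig = ⟨3 | 1 1⟩
  • {2,8,10,12}:  v_{2} + v_{8} + v_{10} + v_{12} = 0  so sig = ⟨4 | 0⟩
  • {2,8,9,10}:  v_{2} + v_{8} + v_{9} + v_{10} = v_{7}  so sig = ⟨4 | 1⟩
  • {2,8,10,11}:  v_{2} + v_{8} + v_{10} + v_{11} = v_{3}  so sig = ⟨4 | 1⟩
  • {4,8,10,12}:  v_{4} + v_{8} + v_{10} + v_{12} = v_{5}  so sig = ⟨4 | 1⟩

Sorted signature multiset PRS(X):
    |P|=2: 15 collections, coeffs (), (), (), (1), (1), (1), (1), (1,1), (1,1), (1,1), (1,1,1), (1,1,1), (1,1,1), (1,1,1), (1,1,1,1)
    |P|=3: 2 collections, coeffs (1), (1,1)
    |P|=4: 4 collections, coeffs (), (1), (1), (1)


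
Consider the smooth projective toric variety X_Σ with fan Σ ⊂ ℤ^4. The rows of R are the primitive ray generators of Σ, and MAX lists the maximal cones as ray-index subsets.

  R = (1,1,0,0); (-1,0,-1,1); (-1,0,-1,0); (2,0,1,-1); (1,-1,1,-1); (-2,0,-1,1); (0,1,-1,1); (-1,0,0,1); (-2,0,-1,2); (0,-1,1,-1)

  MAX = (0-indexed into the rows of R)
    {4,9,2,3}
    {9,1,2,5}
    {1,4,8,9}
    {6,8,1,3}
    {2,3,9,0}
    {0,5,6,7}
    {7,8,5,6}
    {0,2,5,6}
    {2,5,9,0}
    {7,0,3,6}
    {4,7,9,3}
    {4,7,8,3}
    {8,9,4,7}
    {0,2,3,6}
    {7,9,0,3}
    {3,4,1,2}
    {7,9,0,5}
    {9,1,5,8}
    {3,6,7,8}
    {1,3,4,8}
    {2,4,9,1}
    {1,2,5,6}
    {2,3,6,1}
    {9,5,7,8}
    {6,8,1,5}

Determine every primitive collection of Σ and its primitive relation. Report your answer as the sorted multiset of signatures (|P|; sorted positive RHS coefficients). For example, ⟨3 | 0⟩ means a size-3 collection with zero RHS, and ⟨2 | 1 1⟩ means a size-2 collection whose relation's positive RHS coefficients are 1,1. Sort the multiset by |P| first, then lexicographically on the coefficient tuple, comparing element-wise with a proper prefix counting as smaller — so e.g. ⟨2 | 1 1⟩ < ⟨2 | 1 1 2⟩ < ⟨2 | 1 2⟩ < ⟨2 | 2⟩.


The 12 primitive collections of Σ (r=10, n=4):

  • {3,5}:  v_{3} + v_{5} = 0  so sig = ⟨2 | 0⟩
  • {6,9}:  v_{6} + v_{9} = 0  so sig = ⟨2 | 0⟩
  • {0,1}:  v_{0} + v_{1} = v_{6}  so sig = ⟨2 | 1⟩
  • {0,4}:  v_{0} + v_{4} = v_{3}  so sig = ⟨2 | 1⟩
  • {1,7}:  v_{1} + v_{7} = v_{8}  so sig = ⟨2 | 1⟩
  • {2,7}:  v_{2} + v_{7} = v_{5}  so sig = ⟨2 | 1⟩
  • {0,8}:  v_{0} + v_{8} = v_{6} + v_{7}  so sig = ⟨2 | 1 1⟩
  • {2,8}:  v_{2} + v_{8} = v_{1} + v_{5}  so sig = ⟨2 | 1 1⟩
  • {4,5}:  v_{4} + v_{5} = v_{1} + v_{9}  so sig = ⟨2 | 1 1⟩
  • {4,6}:  v_{4} + v_{6} = v_{1} + v_{3}  so sig = ⟨2 | 1 1⟩
  • {1,3,9}:  v_{1} + v_{3} + v_{9} = v_{4}  so sig = ⟨3 | 1⟩
  • {3,8,9}:  v_{3} + v_{8} + v_{9} = v_{4} + v_{7}  so sig = ⟨3 | 1 1⟩

Hence PRS(X_Σ) =
[⟨2 | 0⟩, ⟨2 | 0⟩, ⟨2 | 1⟩, ⟨2 | 1⟩, ⟨2 | 1⟩, ⟨2 | 1⟩, ⟨2 | 1 1⟩, ⟨2 | 1 1⟩, ⟨2 | 1 1⟩, ⟨2 | 1 1⟩, ⟨3 | 1⟩, ⟨3 | 1 1⟩]


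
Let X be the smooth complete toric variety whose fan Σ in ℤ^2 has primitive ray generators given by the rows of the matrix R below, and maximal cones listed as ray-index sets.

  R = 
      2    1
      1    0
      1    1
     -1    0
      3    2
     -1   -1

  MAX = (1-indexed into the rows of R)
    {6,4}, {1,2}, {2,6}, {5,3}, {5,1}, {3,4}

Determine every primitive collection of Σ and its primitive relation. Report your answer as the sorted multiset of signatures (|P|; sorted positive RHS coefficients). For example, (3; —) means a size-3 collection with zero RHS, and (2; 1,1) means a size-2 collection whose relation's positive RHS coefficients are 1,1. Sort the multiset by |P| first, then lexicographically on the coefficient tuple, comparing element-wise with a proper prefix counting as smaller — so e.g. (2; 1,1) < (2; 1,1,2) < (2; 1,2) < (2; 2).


Minimal non-faces — 9 found among 6 rays, 6 max cones:

  P = {2,4}:  v_{2} + v_{4} = 0  →  sig = (2; —)
  P = {3,6}:  v_{3} + v_{6} = 0  →  sig = (2; —)
  P = {1,3}:  v_{1} + v_{3} = v_{5}  →  sig = (2; 1)
  P = {1,4}:  v_{1} + v_{4} = v_{3}  →  sig = (2; 1)
  P = {1,6}:  v_{1} + v_{6} = v_{2}  →  sig = (2; 1)
  P = {2,3}:  v_{2} + v_{3} = v_{1}  →  sig = (2; 1)
  P = {5,6}:  v_{5} + v_{6} = v_{1}  →  sig = (2; 1)
  P = {2,5}:  v_{2} + v_{5} = 2·v_{1}  →  sig = (2; 2)
  P = {4,5}:  v_{4} + v_{5} = 2·v_{3}  →  sig = (2; 2)

Sorted signature multiset PRS(X):
[(2; —), (2; —), (2; 1), (2; 1), (2; 1), (2; 1), (2; 1), (2; 2), (2; 2)]


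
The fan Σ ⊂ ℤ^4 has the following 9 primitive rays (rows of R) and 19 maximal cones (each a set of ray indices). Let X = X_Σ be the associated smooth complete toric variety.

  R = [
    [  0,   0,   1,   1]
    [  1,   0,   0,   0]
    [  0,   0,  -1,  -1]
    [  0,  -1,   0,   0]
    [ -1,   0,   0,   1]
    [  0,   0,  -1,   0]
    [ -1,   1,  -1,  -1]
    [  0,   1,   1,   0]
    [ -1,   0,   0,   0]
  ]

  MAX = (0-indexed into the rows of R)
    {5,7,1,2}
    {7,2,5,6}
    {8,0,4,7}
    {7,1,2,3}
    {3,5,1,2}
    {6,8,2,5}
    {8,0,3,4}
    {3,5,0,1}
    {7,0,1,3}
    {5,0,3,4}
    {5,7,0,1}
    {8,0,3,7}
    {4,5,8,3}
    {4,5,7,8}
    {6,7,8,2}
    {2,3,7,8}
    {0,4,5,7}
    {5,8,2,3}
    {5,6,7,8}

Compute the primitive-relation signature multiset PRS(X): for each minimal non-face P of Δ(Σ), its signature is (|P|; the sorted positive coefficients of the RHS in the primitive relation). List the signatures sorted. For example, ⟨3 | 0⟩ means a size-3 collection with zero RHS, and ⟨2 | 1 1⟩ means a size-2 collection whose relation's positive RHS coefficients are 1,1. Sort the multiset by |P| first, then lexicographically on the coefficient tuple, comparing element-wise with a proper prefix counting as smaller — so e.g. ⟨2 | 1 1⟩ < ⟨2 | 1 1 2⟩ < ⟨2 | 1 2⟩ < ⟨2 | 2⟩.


|primitive collections| = 12. Relations:

  • {0,2}:  v_{0} + v_{2} = 0  →  sig = ⟨2 | 0⟩
  • {1,8}:  v_{1} + v_{8} = 0  →  sig = ⟨2 | 0⟩
  • {1,4}:  v_{1} + v_{4} = v_{0} + v_{5}  →  sig = ⟨2 | 1 1⟩
  • {2,4}:  v_{2} + v_{4} = v_{5} + v_{8}  →  sig = ⟨2 | 1 1⟩
  • {3,6}:  v_{3} + v_{6} = v_{2} + v_{8}  →  sig = ⟨2 | 1 1⟩
  • {0,6}:  v_{0} + v_{6} = v_{5} + v_{7} + v_{8}  →  sig = ⟨2 | 1 1 1⟩
  • {1,6}:  v_{1} + v_{6} = v_{2} + v_{5} + v_{7}  →  sig = ⟨2 | 1 1 1⟩
  • {4,6}:  v_{4} + v_{6} = 2·v_{5} + v_{7} + 2·v_{8}  →  sig = ⟨2 | 1 2 2⟩
  • {3,5,7}:  v_{3} + v_{5} + v_{7} = 0  →  sig = ⟨3 | 0⟩
  • {0,5,8}:  v_{0} + v_{5} + v_{8} = v_{4}  →  sig = ⟨3 | 1⟩
  • {3,4,7}:  v_{3} + v_{4} + v_{7} = v_{0} + v_{8}  →  sig = ⟨3 | 1 1⟩
  • {2,5,7,8}:  v_{2} + v_{5} + v_{7} + v_{8} = v_{6}  →  sig = ⟨4 | 1⟩

Sorted signature multiset PRS(X):
[⟨2 | 0⟩, ⟨2 | 0⟩, ⟨2 | 1 1⟩, ⟨2 | 1 1⟩, ⟨2 | 1 1⟩, ⟨2 | 1 1 1⟩, ⟨2 | 1 1 1⟩, ⟨2 | 1 2 2⟩, ⟨3 | 0⟩, ⟨3 | 1⟩, ⟨3 | 1 1⟩, ⟨4 | 1⟩]


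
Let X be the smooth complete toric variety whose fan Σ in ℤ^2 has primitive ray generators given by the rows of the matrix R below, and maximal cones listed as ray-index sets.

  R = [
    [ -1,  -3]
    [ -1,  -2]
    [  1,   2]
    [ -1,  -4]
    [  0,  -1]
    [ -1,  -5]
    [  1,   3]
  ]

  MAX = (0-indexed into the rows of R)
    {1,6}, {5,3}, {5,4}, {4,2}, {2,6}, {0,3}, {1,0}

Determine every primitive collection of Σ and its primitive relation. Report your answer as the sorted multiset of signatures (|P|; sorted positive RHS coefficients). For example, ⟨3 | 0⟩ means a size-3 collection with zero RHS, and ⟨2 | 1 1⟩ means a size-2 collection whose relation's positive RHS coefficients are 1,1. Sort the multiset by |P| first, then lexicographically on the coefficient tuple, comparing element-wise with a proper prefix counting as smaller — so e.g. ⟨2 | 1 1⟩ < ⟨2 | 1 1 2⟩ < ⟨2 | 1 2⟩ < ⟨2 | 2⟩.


Minimal non-faces — 14 found among 7 rays, 7 max cones:

  P={0,6}:  v_{0} + v_{6} = 0 — sig = ⟨2 | 0⟩
  P={1,2}:  v_{1} + v_{2} = 0 — sig = ⟨2 | 0⟩
  P={0,2}:  v_{0} + v_{2} = v_{4} — sig = ⟨2 | 1⟩
  P={0,4}:  v_{0} + v_{4} = v_{3} — sig = ⟨2 | 1⟩
  P={1,4}:  v_{1} + v_{4} = v_{0} — sig = ⟨2 | 1⟩
  P={3,4}:  v_{3} + v_{4} = v_{5} — sig = ⟨2 | 1⟩
  P={3,6}:  v_{3} + v_{6} = v_{4} — sig = ⟨2 | 1⟩
  P={4,6}:  v_{4} + v_{6} = v_{2} — sig = ⟨2 | 1⟩
  P={1,5}:  v_{1} + v_{5} = v_{0} + v_{3} — sig = ⟨2 | 1 1⟩
  P={0,5}:  v_{0} + v_{5} = 2·v_{3} — sig = ⟨2 | 2⟩
  P={1,3}:  v_{1} + v_{3} = 2·v_{0} — sig = ⟨2 | 2⟩
  P={2,3}:  v_{2} + v_{3} = 2·v_{4} — sig = ⟨2 | 2⟩
  P={5,6}:  v_{5} + v_{6} = 2·v_{4} — sig = ⟨2 | 2⟩
  P={2,5}:  v_{2} + v_{5} = 3·v_{4} — sig = ⟨2 | 3⟩

so the primitive-relation signature multiset is
    ⟨2 | 0⟩
    ⟨2 | 0⟩
    ⟨2 | 1⟩
    ⟨2 | 1⟩
    ⟨2 | 1⟩
    ⟨2 | 1⟩
    ⟨2 | 1⟩
    ⟨2 | 1⟩
    ⟨2 | 1 1⟩
    ⟨2 | 2⟩
    ⟨2 | 2⟩
    ⟨2 | 2⟩
    ⟨2 | 2⟩
    ⟨2 | 3⟩


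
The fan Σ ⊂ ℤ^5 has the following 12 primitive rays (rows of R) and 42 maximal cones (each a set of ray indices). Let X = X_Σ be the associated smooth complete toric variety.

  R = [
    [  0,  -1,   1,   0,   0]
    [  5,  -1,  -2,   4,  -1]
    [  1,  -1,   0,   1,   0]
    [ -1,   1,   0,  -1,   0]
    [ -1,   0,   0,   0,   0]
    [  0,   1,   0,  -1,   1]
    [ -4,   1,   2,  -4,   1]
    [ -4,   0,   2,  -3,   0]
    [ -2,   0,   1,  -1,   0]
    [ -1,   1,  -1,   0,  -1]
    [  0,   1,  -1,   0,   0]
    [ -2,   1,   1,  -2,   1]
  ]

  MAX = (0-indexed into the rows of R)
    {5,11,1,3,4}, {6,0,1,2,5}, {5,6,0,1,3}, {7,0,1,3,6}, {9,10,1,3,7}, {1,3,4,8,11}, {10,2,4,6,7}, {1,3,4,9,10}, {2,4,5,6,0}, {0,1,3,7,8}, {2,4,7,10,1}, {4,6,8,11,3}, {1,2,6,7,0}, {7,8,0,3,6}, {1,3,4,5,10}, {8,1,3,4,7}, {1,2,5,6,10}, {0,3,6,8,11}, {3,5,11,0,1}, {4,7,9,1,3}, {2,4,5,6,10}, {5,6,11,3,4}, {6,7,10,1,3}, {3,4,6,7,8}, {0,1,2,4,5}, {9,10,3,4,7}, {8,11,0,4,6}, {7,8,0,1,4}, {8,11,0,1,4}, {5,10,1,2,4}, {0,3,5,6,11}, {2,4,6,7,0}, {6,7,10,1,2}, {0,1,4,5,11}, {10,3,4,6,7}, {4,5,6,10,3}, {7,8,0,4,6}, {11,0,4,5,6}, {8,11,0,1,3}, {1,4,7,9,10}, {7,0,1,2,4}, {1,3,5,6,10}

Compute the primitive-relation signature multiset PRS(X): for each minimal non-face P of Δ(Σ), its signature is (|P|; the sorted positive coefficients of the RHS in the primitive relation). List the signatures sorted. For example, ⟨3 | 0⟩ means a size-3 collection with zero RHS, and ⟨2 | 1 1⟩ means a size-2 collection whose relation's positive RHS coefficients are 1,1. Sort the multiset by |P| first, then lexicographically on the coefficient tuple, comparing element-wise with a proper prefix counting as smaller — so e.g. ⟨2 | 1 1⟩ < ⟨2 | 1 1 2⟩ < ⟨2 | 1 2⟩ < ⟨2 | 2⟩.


Σ has 20 primitive collections:

  P={0,10}:  v_{0} + v_{10} = 0  →  sig = ⟨2 | 0⟩
  P={2,3}:  v_{2} + v_{3} = 0  →  sig = ⟨2 | 0⟩
  P={5,7}:  v_{5} + v_{7} = v_{6}  →  sig = ⟨2 | 1⟩
  P={5,8}:  v_{5} + v_{8} = v_{11}  →  sig = ⟨2 | 1⟩
  P={2,8}:  v_{2} + v_{8} = v_{0} + v_{4}  →  sig = ⟨2 | 1 1⟩
  P={5,9}:  v_{5} + v_{9} = v_{3} + v_{10}  →  sig = ⟨2 | 1 1⟩
  P={7,11}:  v_{7} + v_{11} = v_{6} + v_{8}  →  sig = ⟨2 | 1 1⟩
  P={8,10}:  v_{8} + v_{10} = v_{3} + v_{4}  →  sig = ⟨2 | 1 1⟩
  P={2,11}:  v_{2} + v_{11} = v_{0} + v_{4} + v_{5}  →  sig = ⟨2 | 1 1 1⟩
  P={6,9}:  v_{6} + v_{9} = v_{3} + v_{7} + v_{10}  →  sig = ⟨2 | 1 1 1⟩
  P={10,11}:  v_{10} + v_{11} = v_{3} + v_{4} + v_{5}  →  sig = ⟨2 | 1 1 1⟩
  P={0,9}:  v_{0} + v_{9} = v_{1} + v_{3} + v_{4} + v_{7}  →  sig = ⟨2 | 1 1 1 1⟩
  P={2,9}:  v_{2} + v_{9} = v_{1} + v_{4} + v_{7} + v_{10}  →  sig = ⟨2 | 1 1 1 1⟩
  P={8,9}:  v_{8} + v_{9} = v_{1} + 2·v_{3} + 2·v_{4} + v_{7}  →  sig = ⟨2 | 1 1 2 2⟩
  P={9,11}:  v_{9} + v_{11} = 2·v_{3} + v_{4}  →  sig = ⟨2 | 1 2⟩
  P={1,4,6}:  v_{1} + v_{4} + v_{6} = 0  →  sig = ⟨3 | 0⟩
  P={0,3,4}:  v_{0} + v_{3} + v_{4} = v_{8}  →  sig = ⟨3 | 1⟩
  P={1,6,8}:  v_{1} + v_{6} + v_{8} = v_{0} + v_{3}  →  sig = ⟨3 | 1 1⟩
  P={1,6,11}:  v_{1} + v_{6} + v_{11} = v_{0} + v_{3} + v_{5}  →  sig = ⟨3 | 1 1 1⟩
  P={1,3,4,7,10}:  v_{1} + v_{3} + v_{4} + v_{7} + v_{10} = v_{9}  →  sig = ⟨5 | 1⟩

so the primitive-relation signature multiset is
    ⟨2 | 0⟩
    ⟨2 | 0⟩
    ⟨2 | 1⟩
    ⟨2 | 1⟩
    ⟨2 | 1 1⟩
    ⟨2 | 1 1⟩
    ⟨2 | 1 1⟩
    ⟨2 | 1 1⟩
    ⟨2 | 1 1 1⟩
    ⟨2 | 1 1 1⟩
    ⟨2 | 1 1 1⟩
    ⟨2 | 1 1 1 1⟩
    ⟨2 | 1 1 1 1⟩
    ⟨2 | 1 1 2 2⟩
    ⟨2 | 1 2⟩
    ⟨3 | 0⟩
    ⟨3 | 1⟩
    ⟨3 | 1 1⟩
    ⟨3 | 1 1 1⟩
    ⟨5 | 1⟩


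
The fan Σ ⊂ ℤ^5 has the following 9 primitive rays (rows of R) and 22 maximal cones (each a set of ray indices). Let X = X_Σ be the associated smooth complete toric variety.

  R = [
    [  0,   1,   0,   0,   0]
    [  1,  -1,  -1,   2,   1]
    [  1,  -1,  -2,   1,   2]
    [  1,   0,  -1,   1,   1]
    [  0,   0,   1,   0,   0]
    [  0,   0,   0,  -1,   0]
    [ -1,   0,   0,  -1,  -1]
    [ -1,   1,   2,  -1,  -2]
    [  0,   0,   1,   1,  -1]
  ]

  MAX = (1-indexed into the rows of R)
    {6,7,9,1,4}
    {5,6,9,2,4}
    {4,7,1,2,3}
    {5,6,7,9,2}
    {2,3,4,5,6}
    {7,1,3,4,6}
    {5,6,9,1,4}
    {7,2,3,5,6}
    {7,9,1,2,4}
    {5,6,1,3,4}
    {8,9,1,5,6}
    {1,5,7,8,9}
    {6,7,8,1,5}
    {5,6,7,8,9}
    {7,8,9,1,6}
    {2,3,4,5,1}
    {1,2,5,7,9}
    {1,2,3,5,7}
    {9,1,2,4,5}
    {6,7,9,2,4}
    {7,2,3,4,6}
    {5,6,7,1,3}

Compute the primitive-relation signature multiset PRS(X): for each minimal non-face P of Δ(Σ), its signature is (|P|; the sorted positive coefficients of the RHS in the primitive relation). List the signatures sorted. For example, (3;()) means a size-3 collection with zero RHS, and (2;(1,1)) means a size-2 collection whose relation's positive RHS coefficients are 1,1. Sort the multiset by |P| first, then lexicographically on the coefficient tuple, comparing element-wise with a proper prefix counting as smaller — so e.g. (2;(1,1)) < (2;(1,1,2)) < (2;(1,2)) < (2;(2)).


7 collections generate NE(X_Σ); each relation:

  P = {3,8}:  v_{3} + v_{8} = 0  so sig = (2;())
  P = {2,8}:  v_{2} + v_{8} = v_{9}  so sig = (2;(1))
  P = {3,9}:  v_{3} + v_{9} = v_{2}  so sig = (2;(1))
  P = {4,8}:  v_{4} + v_{8} = v_{1} + v_{6} + v_{9}  so sig = (2;(1,1,1))
  P = {4,5,7}:  v_{4} + v_{5} + v_{7} = 0  so sig = (3;())
  P = {1,2,6}:  v_{1} + v_{2} + v_{6} = v_{4}  so sig = (3;(1))
  P = {1,5,6,7,9}:  v_{1} + v_{5} + v_{6} + v_{7} + v_{9} = v_{8}  so sig = (5;(1))

Signatures (|P|; sorted positive RHS coefficients), sorted:
{ (2;()),  (2;(1)) ×2,  (2;(1,1,1)),  (3;()),  (3;(1)),  (5;(1)) }


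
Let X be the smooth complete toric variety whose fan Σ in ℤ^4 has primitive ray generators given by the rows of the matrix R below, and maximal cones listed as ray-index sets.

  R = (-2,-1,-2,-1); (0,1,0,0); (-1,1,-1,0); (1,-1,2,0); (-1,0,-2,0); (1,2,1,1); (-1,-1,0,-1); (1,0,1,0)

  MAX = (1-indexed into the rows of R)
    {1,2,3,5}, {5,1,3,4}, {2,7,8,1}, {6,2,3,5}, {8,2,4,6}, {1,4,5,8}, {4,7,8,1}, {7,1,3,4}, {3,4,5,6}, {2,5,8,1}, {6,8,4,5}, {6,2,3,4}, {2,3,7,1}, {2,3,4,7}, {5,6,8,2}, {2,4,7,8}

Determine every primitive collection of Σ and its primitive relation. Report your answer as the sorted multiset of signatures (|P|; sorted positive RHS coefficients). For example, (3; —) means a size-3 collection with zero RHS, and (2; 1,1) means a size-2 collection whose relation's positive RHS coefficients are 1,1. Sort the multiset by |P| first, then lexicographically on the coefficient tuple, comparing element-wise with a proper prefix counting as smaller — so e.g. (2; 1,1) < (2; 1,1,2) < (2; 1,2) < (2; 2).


Primitive collections (6):

  • {1,6}:  v_{1} + v_{6} = v_{3}  ⇒ sig = (2; 1)
  • {3,8}:  v_{3} + v_{8} = v_{2}  ⇒ sig = (2; 1)
  • {5,7}:  v_{5} + v_{7} = v_{1}  ⇒ sig = (2; 1)
  • {6,7}:  v_{6} + v_{7} = v_{2} + v_{3} + v_{4}  ⇒ sig = (2; 1,1,1)
  • {2,4,5}:  v_{2} + v_{4} + v_{5} = 0  ⇒ sig = (3; —)
  • {1,2,4}:  v_{1} + v_{2} + v_{4} = v_{7}  ⇒ sig = (3; 1)

so the primitive-relation signature multiset is
    |P|=2: 4 collections, coeffs (1), (1), (1), (1,1,1)
    |P|=3: 2 collections, coeffs (), (1)


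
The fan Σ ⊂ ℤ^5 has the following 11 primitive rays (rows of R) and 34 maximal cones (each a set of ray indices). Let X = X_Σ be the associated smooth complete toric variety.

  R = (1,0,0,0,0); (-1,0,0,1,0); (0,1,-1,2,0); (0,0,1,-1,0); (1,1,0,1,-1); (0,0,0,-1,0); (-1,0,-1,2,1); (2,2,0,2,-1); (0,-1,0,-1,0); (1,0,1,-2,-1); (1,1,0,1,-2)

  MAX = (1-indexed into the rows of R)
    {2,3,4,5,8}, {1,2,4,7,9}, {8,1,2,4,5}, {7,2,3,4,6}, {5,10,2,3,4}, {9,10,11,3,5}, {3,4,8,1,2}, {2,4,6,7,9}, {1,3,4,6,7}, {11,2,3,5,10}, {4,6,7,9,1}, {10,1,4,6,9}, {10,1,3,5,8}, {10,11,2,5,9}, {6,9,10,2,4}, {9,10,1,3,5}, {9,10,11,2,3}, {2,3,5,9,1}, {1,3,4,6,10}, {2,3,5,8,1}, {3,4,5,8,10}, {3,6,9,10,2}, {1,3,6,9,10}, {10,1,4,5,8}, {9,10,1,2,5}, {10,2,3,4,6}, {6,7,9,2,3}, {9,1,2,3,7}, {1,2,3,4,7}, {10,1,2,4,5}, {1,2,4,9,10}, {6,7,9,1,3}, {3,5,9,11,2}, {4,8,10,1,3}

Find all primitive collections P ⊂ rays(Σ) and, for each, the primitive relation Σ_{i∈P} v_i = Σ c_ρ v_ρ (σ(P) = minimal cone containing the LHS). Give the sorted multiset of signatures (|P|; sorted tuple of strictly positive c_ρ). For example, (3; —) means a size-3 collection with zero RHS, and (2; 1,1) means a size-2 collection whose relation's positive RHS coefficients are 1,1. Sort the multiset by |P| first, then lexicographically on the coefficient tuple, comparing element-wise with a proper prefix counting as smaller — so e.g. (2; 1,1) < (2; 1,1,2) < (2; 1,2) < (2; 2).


18 minimal non-faces of Δ(Σ) (on 11 rays):

  • {7,10}:  v_{7} + v_{10} = 0  ⟹  sig = (2; —)
  • {5,6}:  v_{5} + v_{6} = v_{3} + v_{10}  ⟹  sig = (2; 1,1)
  • {8,9}:  v_{8} + v_{9} = v_{1} + v_{5}  ⟹  sig = (2; 1,1)
  • {4,11}:  v_{4} + v_{11} = v_{2} + v_{5} + v_{10}  ⟹  sig = (2; 1,1,1)
  • {5,7}:  v_{5} + v_{7} = v_{1} + v_{2} + v_{3}  ⟹  sig = (2; 1,1,1)
  • {7,11}:  v_{7} + v_{11} = v_{2} + v_{3} + v_{5} + v_{9}  ⟹  sig = (2; 1,1,1,1)
  • {6,8}:  v_{6} + v_{8} = v_{1} + 2·v_{3} + v_{4} + v_{10}  ⟹  sig = (2; 1,1,1,2)
  • {6,11}:  v_{6} + v_{11} = v_{2} + 2·v_{3} + v_{9} + 2·v_{10}  ⟹  sig = (2; 1,1,2,2)
  • {7,8}:  v_{7} + v_{8} = 2·v_{1} + v_{2} + 2·v_{3} + v_{4}  ⟹  sig = (2; 1,1,2,2)
  • {1,11}:  v_{1} + v_{11} = 2·v_{5} + v_{9}  ⟹  sig = (2; 1,2)
  • {8,11}:  v_{8} + v_{11} = 3·v_{5}  ⟹  sig = (2; 3)
  • {1,2,6}:  v_{1} + v_{2} + v_{6} = 0  ⟹  sig = (3; —)
  • {3,4,9}:  v_{3} + v_{4} + v_{9} = 0  ⟹  sig = (3; —)
  • {4,5,9}:  v_{4} + v_{5} + v_{9} = v_{1} + v_{2} + v_{10}  ⟹  sig = (3; 1,1,1)
  • {2,8,10}:  v_{2} + v_{8} + v_{10} = v_{4} + 2·v_{5}  ⟹  sig = (3; 1,2)
  • {1,2,3,10}:  v_{1} + v_{2} + v_{3} + v_{10} = v_{5}  ⟹  sig = (4; 1)
  • {1,3,4,5}:  v_{1} + v_{3} + v_{4} + v_{5} = v_{8}  ⟹  sig = (4; 1)
  • {2,3,5,9,10}:  v_{2} + v_{3} + v_{5} + v_{9} + v_{10} = v_{11}  ⟹  sig = (5; 1)

so the primitive-relation signature multiset is
    |P|=2: 11 collections, coeffs (), (1,1), (1,1), (1,1,1), (1,1,1), (1,1,1,1), (1,1,1,2), (1,1,2,2), (1,1,2,2), (1,2), (3)
    |P|=3: 4 collections, coeffs (), (), (1,1,1), (1,2)
    |P|=4: 2 collections, coeffs (1), (1)
    |P|=5: 1 collection, coeffs (1)
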